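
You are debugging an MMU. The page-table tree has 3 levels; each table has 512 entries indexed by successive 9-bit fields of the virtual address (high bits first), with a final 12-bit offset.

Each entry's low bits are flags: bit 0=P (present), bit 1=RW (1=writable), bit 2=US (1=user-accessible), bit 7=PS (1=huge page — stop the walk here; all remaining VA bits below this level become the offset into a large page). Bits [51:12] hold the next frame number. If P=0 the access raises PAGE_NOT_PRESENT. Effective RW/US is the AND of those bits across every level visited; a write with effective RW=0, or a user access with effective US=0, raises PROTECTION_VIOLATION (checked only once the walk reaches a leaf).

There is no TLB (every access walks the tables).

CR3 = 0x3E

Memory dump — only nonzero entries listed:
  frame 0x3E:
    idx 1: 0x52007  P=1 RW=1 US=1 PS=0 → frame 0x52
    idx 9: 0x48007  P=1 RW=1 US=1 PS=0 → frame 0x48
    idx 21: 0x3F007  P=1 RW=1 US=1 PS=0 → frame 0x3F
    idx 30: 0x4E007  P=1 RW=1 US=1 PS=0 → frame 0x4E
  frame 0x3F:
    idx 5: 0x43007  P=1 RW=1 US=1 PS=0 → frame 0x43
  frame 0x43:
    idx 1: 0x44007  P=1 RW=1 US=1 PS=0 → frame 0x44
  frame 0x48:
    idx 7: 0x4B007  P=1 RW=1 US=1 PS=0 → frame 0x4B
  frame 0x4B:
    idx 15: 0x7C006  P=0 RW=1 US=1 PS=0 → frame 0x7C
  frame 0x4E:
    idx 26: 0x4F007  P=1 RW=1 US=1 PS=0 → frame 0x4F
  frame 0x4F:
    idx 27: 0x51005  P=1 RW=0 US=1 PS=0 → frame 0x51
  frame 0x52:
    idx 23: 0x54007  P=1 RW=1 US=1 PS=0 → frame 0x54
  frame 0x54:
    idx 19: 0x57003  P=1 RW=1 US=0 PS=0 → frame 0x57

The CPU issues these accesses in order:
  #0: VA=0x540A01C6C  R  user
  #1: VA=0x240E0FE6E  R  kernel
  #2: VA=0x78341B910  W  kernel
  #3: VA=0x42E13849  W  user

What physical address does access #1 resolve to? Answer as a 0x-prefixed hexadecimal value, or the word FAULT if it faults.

Walk each access:
#0 VA=0x540A01C6C (r,user):
  L0 @0x3E[21] → 0x3F007  P=1,RW=1,US=1,PS=0
  L1 @0x3F[5] → 0x43007  P=1,RW=1,US=1,PS=0
  L2 @0x43[1] → 0x44007  P=1,RW=1,US=1,PS=0
  → PA=0x44C6C  (3 entries read)
#1 VA=0x240E0FE6E (r,kernel):
  L0 @0x3E[9] → 0x48007  P=1,RW=1,US=1,PS=0
  L1 @0x48[7] → 0x4B007  P=1,RW=1,US=1,PS=0
  L2 @0x4B[15] → 0x7C006  P=0,RW=1,US=1,PS=0
  ⇒ fault: PAGE_NOT_PRESENT  — 3 lookups
#2 VA=0x78341B910 (w,kernel):
  L0 @0x3E[30] → 0x4E007  P=1,RW=1,US=1,PS=0
  L1 @0x4E[26] → 0x4F007  P=1,RW=1,US=1,PS=0
  L2 @0x4F[27] → 0x51005  P=1,RW=0,US=1,PS=0
  ⇒ fault: PROTECTION_VIOLATION  — 3 lookups
#3 VA=0x42E13849 (w,user):
  L0 @0x3E[1] → 0x52007  P=1,RW=1,US=1,PS=0
  L1 @0x52[23] → 0x54007  P=1,RW=1,US=1,PS=0
  L2 @0x54[19] → 0x57003  P=1,RW=1,US=0,PS=0
  ⇒ fault: PROTECTION_VIOLATION  — 3 lookups

Access #1 PA: FAULT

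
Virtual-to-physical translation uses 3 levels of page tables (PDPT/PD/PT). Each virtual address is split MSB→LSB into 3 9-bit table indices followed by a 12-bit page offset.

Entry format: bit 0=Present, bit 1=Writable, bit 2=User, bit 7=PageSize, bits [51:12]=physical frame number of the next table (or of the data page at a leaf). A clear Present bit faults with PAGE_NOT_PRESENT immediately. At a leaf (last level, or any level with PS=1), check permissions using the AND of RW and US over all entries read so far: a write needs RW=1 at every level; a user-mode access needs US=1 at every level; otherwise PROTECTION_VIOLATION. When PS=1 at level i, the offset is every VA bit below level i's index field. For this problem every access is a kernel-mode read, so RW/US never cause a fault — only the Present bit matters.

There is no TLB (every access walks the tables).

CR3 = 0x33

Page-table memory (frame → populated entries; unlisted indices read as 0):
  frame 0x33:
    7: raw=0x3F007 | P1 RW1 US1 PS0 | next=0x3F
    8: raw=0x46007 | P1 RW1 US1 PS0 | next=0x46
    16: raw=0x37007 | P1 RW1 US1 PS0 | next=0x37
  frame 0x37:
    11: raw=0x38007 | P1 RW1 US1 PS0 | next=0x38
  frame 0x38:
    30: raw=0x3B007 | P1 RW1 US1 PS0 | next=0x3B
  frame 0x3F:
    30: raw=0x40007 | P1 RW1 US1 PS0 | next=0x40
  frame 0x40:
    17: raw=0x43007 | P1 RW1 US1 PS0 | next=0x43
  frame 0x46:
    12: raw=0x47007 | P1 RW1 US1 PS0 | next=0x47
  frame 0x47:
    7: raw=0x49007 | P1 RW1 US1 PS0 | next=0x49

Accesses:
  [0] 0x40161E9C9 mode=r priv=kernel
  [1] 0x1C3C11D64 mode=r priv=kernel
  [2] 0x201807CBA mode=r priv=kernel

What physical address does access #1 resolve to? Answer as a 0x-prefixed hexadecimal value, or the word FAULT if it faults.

Walk each access:
#0 VA=0x40161E9C9 (r,kernel):
  lvl0: tbl 0x33, slot 16 ⇒ 0x37007 (P1/RW1/US1/PS0)
  lvl1: tbl 0x37, slot 11 ⇒ 0x38007 (P1/RW1/US1/PS0)
  lvl2: tbl 0x38, slot 30 ⇒ 0x3B007 (P1/RW1/US1/PS0)
  ✓ 0x3B9C9  — 3 lookups
#1 VA=0x1C3C11D64 (r,kernel):
  lvl0: tbl 0x33, slot 7 ⇒ 0x3F007 (P1/RW1/US1/PS0)
  lvl1: tbl 0x3F, slot 30 ⇒ 0x40007 (P1/RW1/US1/PS0)
  lvl2: tbl 0x40, slot 17 ⇒ 0x43007 (P1/RW1/US1/PS0)
  ✓ 0x43D64  — 3 lookups
#2 VA=0x201807CBA (r,kernel):
  lvl0: tbl 0x33, slot 8 ⇒ 0x46007 (P1/RW1/US1/PS0)
  lvl1: tbl 0x46, slot 12 ⇒ 0x47007 (P1/RW1/US1/PS0)
  lvl2: tbl 0x47, slot 7 ⇒ 0x49007 (P1/RW1/US1/PS0)
  ✓ 0x49CBA  — 3 lookups

Access #1 PA: 0x43D64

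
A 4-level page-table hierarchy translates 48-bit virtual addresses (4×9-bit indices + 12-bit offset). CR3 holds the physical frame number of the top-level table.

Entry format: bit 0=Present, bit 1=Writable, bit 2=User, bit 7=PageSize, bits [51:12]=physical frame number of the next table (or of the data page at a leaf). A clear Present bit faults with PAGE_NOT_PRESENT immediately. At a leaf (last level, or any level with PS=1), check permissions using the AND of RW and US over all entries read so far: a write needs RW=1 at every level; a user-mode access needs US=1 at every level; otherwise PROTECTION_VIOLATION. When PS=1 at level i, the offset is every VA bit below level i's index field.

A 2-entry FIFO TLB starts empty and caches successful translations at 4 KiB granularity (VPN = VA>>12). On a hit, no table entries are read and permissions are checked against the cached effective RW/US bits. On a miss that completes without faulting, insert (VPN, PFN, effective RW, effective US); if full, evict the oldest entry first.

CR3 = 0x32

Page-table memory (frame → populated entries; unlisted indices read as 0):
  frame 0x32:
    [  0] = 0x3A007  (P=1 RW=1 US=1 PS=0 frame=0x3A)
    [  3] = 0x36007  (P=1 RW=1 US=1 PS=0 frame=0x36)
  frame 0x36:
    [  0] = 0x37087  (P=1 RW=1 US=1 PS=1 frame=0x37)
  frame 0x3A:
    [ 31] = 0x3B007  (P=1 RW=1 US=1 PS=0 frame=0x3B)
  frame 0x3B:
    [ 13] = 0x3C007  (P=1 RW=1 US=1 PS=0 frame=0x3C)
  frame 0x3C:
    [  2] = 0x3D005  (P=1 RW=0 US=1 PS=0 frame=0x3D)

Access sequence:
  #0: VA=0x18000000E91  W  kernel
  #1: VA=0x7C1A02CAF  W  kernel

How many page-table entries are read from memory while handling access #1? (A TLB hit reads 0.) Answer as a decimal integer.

Walk each access:
#0 VA=0x18000000E91 (w,kernel):
  L0 @0x32[3] → 0x36007  P=1,RW=1,US=1,PS=0
  L1 @0x36[0] → 0x37087  P=1,RW=1,US=1,PS=1
  ⇒ phys 0x37E91 (huge @L1)  [2 reads]
#1 VA=0x7C1A02CAF (w,kernel):
  L0 @0x32[0] → 0x3A007  P=1,RW=1,US=1,PS=0
  L1 @0x3A[31] → 0x3B007  P=1,RW=1,US=1,PS=0
  L2 @0x3B[13] → 0x3C007  P=1,RW=1,US=1,PS=0
  L3 @0x3C[2] → 0x3D005  P=1,RW=0,US=1,PS=0
  ✗ PROTECTION_VIOLATION  [4 reads]

Entries read for #1: 4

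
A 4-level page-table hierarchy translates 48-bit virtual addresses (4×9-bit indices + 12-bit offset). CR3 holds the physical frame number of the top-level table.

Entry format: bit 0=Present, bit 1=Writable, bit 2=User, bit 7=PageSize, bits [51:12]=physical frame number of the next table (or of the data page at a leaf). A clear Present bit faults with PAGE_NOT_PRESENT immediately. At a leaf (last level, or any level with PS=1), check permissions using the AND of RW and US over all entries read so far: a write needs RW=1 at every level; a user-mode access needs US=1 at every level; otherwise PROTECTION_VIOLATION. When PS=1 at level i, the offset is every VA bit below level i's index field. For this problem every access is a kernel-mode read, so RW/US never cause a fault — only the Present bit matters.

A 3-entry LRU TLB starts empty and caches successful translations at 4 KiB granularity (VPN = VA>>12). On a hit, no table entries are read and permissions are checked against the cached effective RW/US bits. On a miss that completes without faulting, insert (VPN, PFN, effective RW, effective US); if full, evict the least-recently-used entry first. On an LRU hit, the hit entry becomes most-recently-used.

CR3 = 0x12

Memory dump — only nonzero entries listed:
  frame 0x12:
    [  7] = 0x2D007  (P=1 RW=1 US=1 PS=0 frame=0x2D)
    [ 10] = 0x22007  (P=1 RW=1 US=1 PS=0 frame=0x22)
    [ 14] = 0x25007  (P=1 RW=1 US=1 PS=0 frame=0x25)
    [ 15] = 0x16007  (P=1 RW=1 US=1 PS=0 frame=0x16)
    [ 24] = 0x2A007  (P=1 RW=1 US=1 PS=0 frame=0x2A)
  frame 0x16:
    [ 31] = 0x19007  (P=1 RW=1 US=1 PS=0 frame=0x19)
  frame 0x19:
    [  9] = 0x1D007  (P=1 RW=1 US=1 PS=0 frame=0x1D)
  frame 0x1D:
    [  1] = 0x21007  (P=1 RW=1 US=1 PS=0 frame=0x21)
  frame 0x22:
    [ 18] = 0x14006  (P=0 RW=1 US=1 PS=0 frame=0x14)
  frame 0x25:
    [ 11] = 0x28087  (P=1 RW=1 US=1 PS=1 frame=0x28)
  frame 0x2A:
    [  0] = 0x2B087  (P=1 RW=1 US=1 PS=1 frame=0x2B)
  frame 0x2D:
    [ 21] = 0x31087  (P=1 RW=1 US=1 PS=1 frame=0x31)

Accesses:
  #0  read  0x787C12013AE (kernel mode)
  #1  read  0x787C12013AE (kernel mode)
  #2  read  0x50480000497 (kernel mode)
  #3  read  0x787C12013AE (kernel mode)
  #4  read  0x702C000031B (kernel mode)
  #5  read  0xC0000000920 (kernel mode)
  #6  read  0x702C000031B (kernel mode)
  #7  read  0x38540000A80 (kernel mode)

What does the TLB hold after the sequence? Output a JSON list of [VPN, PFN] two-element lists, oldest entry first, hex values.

Walk each access:
#0 VA=0x787C12013AE (r,kernel):
  L0 @0x12[15] → 0x16007  P=1,RW=1,US=1,PS=0
  L1 @0x16[31] → 0x19007  P=1,RW=1,US=1,PS=0
  L2 @0x19[9] → 0x1D007  P=1,RW=1,US=1,PS=0
  L3 @0x1D[1] → 0x21007  P=1,RW=1,US=1,PS=0
  ✓ 0x213AE  — 4 lookups
#1 VA=0x787C12013AE (r,kernel):
  TLB hit vpn=0x787C1201 → PA=0x213AE
#2 VA=0x50480000497 (r,kernel):
  L0 @0x12[10] → 0x22007  P=1,RW=1,US=1,PS=0
  L1 @0x22[18] → 0x14006  P=0,RW=1,US=1,PS=0
  ✗ PAGE_NOT_PRESENT  [2 reads]
#3 VA=0x787C12013AE (r,kernel):
  TLB hit vpn=0x787C1201 → PA=0x213AE
#4 VA=0x702C000031B (r,kernel):
  L0 @0x12[14] → 0x25007  P=1,RW=1,US=1,PS=0
  L1 @0x25[11] → 0x28087  P=1,RW=1,US=1,PS=1
  ✓ 0x2831B (huge @L1)  — 2 lookups
#5 VA=0xC0000000920 (r,kernel):
  L0 @0x12[24] → 0x2A007  P=1,RW=1,US=1,PS=0
  L1 @0x2A[0] → 0x2B087  P=1,RW=1,US=1,PS=1
  ✓ 0x2B920 (huge @L1)  — 2 lookups
#6 VA=0x702C000031B (r,kernel):
  TLB hit vpn=0x702C0000 → PA=0x2831B
#7 VA=0x38540000A80 (r,kernel):
  L0 @0x12[7] → 0x2D007  P=1,RW=1,US=1,PS=0
  L1 @0x2D[21] → 0x31087  P=1,RW=1,US=1,PS=1
  ✓ 0x31A80 (huge @L1)  — 2 lookups

TLB: [["0xC0000000", "0x2B"], ["0x702C0000", "0x28"], ["0x38540000", "0x31"]]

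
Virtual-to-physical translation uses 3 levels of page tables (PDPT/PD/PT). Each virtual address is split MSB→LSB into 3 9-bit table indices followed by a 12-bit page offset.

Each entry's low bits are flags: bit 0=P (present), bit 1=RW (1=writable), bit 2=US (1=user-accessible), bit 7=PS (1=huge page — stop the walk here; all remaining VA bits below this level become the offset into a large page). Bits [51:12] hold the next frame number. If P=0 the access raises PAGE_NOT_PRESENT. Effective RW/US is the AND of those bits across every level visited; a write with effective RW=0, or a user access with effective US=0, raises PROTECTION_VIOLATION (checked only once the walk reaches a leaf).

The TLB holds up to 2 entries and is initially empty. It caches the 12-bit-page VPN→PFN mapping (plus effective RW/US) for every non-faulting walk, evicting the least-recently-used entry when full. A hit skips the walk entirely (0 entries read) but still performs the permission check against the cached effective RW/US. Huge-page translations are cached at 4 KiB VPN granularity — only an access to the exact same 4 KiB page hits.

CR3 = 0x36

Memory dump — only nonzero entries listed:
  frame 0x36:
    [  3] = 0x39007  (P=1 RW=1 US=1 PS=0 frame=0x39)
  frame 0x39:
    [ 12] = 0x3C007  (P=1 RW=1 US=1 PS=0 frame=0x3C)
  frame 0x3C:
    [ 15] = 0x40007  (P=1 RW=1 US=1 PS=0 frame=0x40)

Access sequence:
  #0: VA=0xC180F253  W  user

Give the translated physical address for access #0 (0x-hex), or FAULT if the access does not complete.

Walk each access:
#0 VA=0xC180F253 (w,user):
  [0] read 0x36 idx=3: raw=0x39007 flags P=1 W=1 U=1 S=0
  [1] read 0x39 idx=12: raw=0x3C007 flags P=1 W=1 U=1 S=0
  [2] read 0x3C idx=15: raw=0x40007 flags P=1 W=1 U=1 S=0
  → PA=0x40253  (3 entries read)

Access #0 PA: 0x40253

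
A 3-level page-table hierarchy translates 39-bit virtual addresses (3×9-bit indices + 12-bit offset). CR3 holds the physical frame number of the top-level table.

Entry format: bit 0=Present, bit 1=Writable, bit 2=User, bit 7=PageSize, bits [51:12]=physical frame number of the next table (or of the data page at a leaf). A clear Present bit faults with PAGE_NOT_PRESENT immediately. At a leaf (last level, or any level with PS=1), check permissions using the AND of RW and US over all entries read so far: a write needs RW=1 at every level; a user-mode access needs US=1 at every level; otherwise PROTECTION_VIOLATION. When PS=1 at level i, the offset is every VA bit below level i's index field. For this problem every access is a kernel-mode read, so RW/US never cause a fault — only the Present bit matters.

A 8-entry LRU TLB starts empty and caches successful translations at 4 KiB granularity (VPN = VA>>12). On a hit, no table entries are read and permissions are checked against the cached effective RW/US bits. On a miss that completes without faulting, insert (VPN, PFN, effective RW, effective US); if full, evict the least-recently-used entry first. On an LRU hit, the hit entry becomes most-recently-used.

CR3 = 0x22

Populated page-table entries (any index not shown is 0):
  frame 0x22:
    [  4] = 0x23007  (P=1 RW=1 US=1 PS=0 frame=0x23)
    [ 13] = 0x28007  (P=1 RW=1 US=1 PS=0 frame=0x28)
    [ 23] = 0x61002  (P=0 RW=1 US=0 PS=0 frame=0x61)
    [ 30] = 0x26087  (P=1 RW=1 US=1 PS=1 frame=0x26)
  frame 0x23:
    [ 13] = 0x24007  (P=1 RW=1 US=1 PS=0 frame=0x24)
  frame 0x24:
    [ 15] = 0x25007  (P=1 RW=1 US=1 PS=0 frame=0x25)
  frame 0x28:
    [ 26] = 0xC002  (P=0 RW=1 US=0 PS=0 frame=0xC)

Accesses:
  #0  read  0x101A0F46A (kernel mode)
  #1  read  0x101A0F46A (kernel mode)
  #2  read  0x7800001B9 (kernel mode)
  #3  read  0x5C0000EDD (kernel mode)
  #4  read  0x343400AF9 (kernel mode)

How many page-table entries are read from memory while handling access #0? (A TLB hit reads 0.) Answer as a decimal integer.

Walk each access:
#0 VA=0x101A0F46A (r,kernel):
  L0: frame=0x22 idx=4 entry=0x23007 [P=1 RW=1 US=1 PS=0]
  L1: frame=0x23 idx=13 entry=0x24007 [P=1 RW=1 US=1 PS=0]
  L2: frame=0x24 idx=15 entry=0x25007 [P=1 RW=1 US=1 PS=0]
  → PA=0x2546A  (3 entries read)
#1 VA=0x101A0F46A (r,kernel):
  TLB hit vpn=0x101A0F → PA=0x2546A
#2 VA=0x7800001B9 (r,kernel):
  L0: frame=0x22 idx=30 entry=0x26087 [P=1 RW=1 US=1 PS=1]
  → PA=0x261B9 (huge @L0)  (1 entries read)
#3 VA=0x5C0000EDD (r,kernel):
  L0: frame=0x22 idx=23 entry=0x61002 [P=0 RW=1 US=0 PS=0]
  ✗ PAGE_NOT_PRESENT  [1 reads]
#4 VA=0x343400AF9 (r,kernel):
  L0: frame=0x22 idx=13 entry=0x28007 [P=1 RW=1 US=1 PS=0]
  L1: frame=0x28 idx=26 entry=0xC002 [P=0 RW=1 US=0 PS=0]
  ✗ PAGE_NOT_PRESENT  [2 reads]

Entries read for #0: 3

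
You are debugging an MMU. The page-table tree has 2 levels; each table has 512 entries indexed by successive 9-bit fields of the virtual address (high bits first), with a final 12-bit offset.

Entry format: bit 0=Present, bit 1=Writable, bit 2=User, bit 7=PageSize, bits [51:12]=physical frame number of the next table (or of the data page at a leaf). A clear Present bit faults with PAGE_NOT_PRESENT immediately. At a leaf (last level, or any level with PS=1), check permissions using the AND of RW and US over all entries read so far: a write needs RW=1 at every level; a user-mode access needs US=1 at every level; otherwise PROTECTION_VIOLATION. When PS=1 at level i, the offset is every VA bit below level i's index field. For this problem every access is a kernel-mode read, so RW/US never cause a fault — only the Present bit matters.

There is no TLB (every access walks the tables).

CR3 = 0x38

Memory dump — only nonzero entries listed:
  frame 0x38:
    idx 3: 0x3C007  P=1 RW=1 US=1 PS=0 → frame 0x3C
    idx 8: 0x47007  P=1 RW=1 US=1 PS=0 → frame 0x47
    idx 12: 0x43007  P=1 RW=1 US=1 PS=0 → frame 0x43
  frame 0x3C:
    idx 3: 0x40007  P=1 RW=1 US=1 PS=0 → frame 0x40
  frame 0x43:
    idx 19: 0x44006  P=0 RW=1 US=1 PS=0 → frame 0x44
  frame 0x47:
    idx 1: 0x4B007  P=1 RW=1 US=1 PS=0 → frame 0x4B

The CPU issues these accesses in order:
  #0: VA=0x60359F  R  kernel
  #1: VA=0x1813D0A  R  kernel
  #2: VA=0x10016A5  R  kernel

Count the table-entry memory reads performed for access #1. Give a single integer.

Per-access translation:
#0 VA=0x60359F (r,kernel):
  L0: frame=0x38 idx=3 entry=0x3C007 [P=1 RW=1 US=1 PS=0]
  L1: frame=0x3C idx=3 entry=0x40007 [P=1 RW=1 US=1 PS=0]
  ⇒ phys 0x4059F  [2 reads]
#1 VA=0x1813D0A (r,kernel):
  L0: frame=0x38 idx=12 entry=0x43007 [P=1 RW=1 US=1 PS=0]
  L1: frame=0x43 idx=19 entry=0x44006 [P=0 RW=1 US=1 PS=0]
  ✗ PAGE_NOT_PRESENT  [2 reads]
#2 VA=0x10016A5 (r,kernel):
  L0: frame=0x38 idx=8 entry=0x47007 [P=1 RW=1 US=1 PS=0]
  L1: frame=0x47 idx=1 entry=0x4B007 [P=1 RW=1 US=1 PS=0]
  ⇒ phys 0x4B6A5  [2 reads]

Entries read for #1: 2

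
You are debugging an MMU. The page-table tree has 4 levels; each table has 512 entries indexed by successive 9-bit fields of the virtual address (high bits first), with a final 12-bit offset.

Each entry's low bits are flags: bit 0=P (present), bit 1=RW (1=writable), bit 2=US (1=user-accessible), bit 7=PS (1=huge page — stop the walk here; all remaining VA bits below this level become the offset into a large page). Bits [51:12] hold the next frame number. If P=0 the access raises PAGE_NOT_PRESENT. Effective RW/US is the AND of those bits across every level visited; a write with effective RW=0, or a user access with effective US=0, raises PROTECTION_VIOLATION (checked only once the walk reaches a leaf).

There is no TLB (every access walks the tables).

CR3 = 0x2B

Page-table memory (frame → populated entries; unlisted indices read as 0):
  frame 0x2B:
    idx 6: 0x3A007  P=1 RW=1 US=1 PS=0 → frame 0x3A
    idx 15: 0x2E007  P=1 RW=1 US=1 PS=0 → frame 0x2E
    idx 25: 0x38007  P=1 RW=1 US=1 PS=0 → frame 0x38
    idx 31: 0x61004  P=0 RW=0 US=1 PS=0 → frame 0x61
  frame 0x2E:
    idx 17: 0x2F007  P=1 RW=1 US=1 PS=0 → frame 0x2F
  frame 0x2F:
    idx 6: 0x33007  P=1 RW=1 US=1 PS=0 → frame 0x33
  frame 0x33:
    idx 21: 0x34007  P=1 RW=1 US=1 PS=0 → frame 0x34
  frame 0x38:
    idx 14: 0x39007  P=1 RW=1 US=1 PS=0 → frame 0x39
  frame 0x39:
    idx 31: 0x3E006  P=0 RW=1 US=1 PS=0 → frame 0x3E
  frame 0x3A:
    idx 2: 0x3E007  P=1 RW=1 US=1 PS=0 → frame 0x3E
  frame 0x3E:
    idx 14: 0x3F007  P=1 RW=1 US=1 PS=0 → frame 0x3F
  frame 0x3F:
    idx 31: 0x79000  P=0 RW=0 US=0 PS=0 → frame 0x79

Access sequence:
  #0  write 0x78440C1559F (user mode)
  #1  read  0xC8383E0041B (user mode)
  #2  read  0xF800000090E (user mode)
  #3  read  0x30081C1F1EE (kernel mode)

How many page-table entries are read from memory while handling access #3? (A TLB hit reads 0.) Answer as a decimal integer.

Walk each access:
#0 VA=0x78440C1559F (w,user):
  [0] read 0x2B idx=15: raw=0x2E007 flags P=1 W=1 U=1 S=0
  [1] read 0x2E idx=17: raw=0x2F007 flags P=1 W=1 U=1 S=0
  [2] read 0x2F idx=6: raw=0x33007 flags P=1 W=1 U=1 S=0
  [3] read 0x33 idx=21: raw=0x34007 flags P=1 W=1 U=1 S=0
  ⇒ phys 0x3459F  [4 reads]
#1 VA=0xC8383E0041B (r,user):
  [0] read 0x2B idx=25: raw=0x38007 flags P=1 W=1 U=1 S=0
  [1] read 0x38 idx=14: raw=0x39007 flags P=1 W=1 U=1 S=0
  [2] read 0x39 idx=31: raw=0x3E006 flags P=0 W=1 U=1 S=0
  ✗ PAGE_NOT_PRESENT  [3 reads]
#2 VA=0xF800000090E (r,user):
  [0] read 0x2B idx=31: raw=0x61004 flags P=0 W=0 U=1 S=0
  ✗ PAGE_NOT_PRESENT  [1 reads]
#3 VA=0x30081C1F1EE (r,kernel):
  [0] read 0x2B idx=6: raw=0x3A007 flags P=1 W=1 U=1 S=0
  [1] read 0x3A idx=2: raw=0x3E007 flags P=1 W=1 U=1 S=0
  [2] read 0x3E idx=14: raw=0x3F007 flags P=1 W=1 U=1 S=0
  [3] read 0x3F idx=31: raw=0x79000 flags P=0 W=0 U=0 S=0
  ✗ PAGE_NOT_PRESENT  [4 reads]

Entries read for #3: 4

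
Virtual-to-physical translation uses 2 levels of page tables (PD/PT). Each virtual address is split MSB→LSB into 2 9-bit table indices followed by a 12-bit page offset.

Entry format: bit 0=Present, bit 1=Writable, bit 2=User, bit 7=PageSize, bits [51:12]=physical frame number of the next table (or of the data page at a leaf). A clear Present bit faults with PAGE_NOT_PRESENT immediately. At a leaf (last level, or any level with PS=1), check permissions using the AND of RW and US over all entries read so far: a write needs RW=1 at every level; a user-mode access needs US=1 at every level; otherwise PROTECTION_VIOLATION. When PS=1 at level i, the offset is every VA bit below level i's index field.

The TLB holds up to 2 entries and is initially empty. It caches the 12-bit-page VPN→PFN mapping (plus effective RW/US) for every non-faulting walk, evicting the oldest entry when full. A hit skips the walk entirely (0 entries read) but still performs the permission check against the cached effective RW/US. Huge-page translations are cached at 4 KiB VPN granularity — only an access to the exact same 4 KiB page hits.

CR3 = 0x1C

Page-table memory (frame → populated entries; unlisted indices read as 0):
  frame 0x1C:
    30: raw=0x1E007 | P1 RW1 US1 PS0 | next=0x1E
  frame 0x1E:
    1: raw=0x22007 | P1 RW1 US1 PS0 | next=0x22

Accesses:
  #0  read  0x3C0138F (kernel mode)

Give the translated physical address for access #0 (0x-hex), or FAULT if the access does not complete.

Per-access translation:
#0 VA=0x3C0138F (r,kernel):
  L0: frame=0x1C idx=30 entry=0x1E007 [P=1 RW=1 US=1 PS=0]
  L1: frame=0x1E idx=1 entry=0x22007 [P=1 RW=1 US=1 PS=0]
  → PA=0x2238F  (2 entries read)

Access #0 PA: 0x2238F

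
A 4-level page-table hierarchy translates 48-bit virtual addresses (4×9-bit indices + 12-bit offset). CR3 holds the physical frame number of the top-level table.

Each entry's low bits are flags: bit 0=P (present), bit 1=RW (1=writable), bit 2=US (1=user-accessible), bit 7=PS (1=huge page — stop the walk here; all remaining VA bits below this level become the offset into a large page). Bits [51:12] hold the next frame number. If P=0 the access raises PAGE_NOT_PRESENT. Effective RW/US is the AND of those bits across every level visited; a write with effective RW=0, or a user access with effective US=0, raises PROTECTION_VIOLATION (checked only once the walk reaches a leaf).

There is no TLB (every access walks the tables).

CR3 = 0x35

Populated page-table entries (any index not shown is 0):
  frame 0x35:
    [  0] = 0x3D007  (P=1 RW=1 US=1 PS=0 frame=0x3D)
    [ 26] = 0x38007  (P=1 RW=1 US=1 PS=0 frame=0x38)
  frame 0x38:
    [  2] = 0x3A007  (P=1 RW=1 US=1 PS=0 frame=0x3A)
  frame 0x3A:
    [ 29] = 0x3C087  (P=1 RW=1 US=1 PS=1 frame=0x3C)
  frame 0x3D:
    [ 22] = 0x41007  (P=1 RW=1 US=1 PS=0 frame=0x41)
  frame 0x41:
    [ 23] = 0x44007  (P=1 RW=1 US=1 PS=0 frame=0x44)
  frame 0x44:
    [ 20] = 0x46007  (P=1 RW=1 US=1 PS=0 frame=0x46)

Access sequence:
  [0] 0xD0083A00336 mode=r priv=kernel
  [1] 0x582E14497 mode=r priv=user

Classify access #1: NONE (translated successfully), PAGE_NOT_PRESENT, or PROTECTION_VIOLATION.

Per-access translation:
#0 VA=0xD0083A00336 (r,kernel):
  L0: frame=0x35 idx=26 entry=0x38007 [P=1 RW=1 US=1 PS=0]
  L1: frame=0x38 idx=2 entry=0x3A007 [P=1 RW=1 US=1 PS=0]
  L2: frame=0x3A idx=29 entry=0x3C087 [P=1 RW=1 US=1 PS=1]
  → PA=0x3C336 (huge @L2)  (3 entries read)
#1 VA=0x582E14497 (r,user):
  L0: frame=0x35 idx=0 entry=0x3D007 [P=1 RW=1 US=1 PS=0]
  L1: frame=0x3D idx=22 entry=0x41007 [P=1 RW=1 US=1 PS=0]
  L2: frame=0x41 idx=23 entry=0x44007 [P=1 RW=1 US=1 PS=0]
  L3: frame=0x44 idx=20 entry=0x46007 [P=1 RW=1 US=1 PS=0]
  → PA=0x46497  (4 entries read)

Access #1 fault: NONE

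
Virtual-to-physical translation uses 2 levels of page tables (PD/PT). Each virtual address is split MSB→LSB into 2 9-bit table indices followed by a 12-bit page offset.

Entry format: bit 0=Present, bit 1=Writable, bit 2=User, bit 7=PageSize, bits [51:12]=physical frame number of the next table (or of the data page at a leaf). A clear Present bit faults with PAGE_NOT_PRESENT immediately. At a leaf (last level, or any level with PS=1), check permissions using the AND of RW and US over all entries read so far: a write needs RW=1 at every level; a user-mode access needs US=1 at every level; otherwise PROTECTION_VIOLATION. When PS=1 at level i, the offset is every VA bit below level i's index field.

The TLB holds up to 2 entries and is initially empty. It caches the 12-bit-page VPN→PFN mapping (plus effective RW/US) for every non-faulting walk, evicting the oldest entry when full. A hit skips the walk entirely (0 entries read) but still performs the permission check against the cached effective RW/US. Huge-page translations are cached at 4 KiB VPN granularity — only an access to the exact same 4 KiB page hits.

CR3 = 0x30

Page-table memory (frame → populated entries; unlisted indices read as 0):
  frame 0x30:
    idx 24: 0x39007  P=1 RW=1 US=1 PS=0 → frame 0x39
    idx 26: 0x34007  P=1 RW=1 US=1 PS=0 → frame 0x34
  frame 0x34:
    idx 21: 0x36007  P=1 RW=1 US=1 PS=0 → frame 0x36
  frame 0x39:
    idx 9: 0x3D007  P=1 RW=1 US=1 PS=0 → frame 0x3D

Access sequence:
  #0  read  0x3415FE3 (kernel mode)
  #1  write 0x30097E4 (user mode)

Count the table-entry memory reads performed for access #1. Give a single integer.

Per-access translation:
#0 VA=0x3415FE3 (r,kernel):
  L0: frame=0x30 idx=26 entry=0x34007 [P=1 RW=1 US=1 PS=0]
  L1: frame=0x34 idx=21 entry=0x36007 [P=1 RW=1 US=1 PS=0]
  ✓ 0x36FE3  — 2 lookups
#1 VA=0x30097E4 (w,user):
  L0: frame=0x30 idx=24 entry=0x39007 [P=1 RW=1 US=1 PS=0]
  L1: frame=0x39 idx=9 entry=0x3D007 [P=1 RW=1 US=1 PS=0]
  ✓ 0x3D7E4  — 2 lookups

Entries read for #1: 2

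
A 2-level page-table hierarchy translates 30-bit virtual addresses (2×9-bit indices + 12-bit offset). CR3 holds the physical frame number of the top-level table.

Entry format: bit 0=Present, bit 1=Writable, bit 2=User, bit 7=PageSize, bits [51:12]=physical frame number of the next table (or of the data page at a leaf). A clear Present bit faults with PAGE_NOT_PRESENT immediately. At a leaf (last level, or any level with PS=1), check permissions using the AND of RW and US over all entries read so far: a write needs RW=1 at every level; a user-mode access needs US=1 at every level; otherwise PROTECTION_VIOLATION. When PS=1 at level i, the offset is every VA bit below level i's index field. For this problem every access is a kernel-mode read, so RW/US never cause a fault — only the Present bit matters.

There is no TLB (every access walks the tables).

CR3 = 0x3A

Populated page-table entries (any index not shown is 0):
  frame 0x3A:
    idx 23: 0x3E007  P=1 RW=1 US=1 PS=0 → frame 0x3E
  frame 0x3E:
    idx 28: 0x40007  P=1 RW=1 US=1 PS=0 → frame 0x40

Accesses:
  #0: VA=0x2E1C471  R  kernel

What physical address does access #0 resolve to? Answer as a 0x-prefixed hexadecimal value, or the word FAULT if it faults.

Per-access translation:
#0 VA=0x2E1C471 (r,kernel):
  L0: frame=0x3A idx=23 entry=0x3E007 [P=1 RW=1 US=1 PS=0]
  L1: frame=0x3E idx=28 entry=0x40007 [P=1 RW=1 US=1 PS=0]
  ✓ 0x40471  — 2 lookups

Access #0 PA: 0x40471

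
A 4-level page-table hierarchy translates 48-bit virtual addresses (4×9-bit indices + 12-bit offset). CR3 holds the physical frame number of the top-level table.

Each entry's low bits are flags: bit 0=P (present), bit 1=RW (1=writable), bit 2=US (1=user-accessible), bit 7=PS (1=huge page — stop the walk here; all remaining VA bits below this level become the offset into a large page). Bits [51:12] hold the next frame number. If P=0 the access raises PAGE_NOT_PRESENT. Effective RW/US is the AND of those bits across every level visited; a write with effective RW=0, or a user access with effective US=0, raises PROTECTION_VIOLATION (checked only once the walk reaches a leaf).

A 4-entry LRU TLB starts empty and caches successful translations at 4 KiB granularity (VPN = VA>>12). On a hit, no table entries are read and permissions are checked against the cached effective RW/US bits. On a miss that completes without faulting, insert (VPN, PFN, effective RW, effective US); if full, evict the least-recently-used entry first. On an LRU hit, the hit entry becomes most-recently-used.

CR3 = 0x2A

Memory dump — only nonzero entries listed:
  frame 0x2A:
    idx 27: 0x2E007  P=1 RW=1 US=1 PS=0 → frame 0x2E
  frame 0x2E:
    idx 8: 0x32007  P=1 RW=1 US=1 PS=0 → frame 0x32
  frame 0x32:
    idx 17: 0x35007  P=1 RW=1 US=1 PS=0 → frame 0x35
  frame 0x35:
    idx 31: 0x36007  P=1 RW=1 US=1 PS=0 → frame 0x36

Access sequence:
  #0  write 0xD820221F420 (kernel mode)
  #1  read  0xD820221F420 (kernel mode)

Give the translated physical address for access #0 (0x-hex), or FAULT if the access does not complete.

Walk each access:
#0 VA=0xD820221F420 (w,kernel):
  L0 @0x2A[27] → 0x2E007  P=1,RW=1,US=1,PS=0
  L1 @0x2E[8] → 0x32007  P=1,RW=1,US=1,PS=0
  L2 @0x32[17] → 0x35007  P=1,RW=1,US=1,PS=0
  L3 @0x35[31] → 0x36007  P=1,RW=1,US=1,PS=0
  → PA=0x36420  (4 entries read)
#1 VA=0xD820221F420 (r,kernel):
  TLB hit vpn=0xD820221F → PA=0x36420

Access #0 PA: 0x36420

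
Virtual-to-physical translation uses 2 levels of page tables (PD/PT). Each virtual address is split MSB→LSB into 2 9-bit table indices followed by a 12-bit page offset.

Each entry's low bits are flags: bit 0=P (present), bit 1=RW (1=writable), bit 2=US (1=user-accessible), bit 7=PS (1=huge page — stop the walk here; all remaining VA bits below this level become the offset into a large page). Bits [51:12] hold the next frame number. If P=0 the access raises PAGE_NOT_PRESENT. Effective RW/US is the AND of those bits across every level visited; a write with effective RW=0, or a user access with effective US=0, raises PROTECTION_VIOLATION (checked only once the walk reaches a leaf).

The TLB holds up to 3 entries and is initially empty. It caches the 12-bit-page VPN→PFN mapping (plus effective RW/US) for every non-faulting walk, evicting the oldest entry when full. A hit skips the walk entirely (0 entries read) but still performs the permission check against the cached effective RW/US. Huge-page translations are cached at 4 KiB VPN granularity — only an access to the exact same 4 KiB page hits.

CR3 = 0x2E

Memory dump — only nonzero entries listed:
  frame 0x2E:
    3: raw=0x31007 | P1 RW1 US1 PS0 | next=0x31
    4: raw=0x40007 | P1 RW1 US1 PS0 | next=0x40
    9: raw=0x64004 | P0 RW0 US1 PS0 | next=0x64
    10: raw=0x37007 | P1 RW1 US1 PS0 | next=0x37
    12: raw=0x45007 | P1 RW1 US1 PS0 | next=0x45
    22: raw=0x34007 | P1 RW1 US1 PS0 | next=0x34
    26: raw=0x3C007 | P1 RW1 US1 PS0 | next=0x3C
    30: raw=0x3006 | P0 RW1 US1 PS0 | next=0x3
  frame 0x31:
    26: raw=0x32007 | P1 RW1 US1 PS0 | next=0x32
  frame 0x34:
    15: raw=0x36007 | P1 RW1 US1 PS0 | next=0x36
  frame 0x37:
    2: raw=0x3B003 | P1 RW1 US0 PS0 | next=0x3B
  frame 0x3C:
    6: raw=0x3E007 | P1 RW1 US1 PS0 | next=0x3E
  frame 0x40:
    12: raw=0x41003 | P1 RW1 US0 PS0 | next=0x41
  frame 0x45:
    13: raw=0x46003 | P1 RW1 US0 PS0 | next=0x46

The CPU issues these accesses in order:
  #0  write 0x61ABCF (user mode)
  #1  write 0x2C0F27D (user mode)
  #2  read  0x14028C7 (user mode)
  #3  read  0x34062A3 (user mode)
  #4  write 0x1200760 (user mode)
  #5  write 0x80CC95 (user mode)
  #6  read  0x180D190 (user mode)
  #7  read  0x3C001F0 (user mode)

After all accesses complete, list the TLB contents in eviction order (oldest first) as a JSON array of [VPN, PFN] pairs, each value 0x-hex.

Per-access translation:
#0 VA=0x61ABCF (w,user):
  lvl0: tbl 0x2E, slot 3 ⇒ 0x31007 (P1/RW1/US1/PS0)
  lvl1: tbl 0x31, slot 26 ⇒ 0x32007 (P1/RW1/US1/PS0)
  ✓ 0x32BCF  — 2 lookups
#1 VA=0x2C0F27D (w,user):
  lvl0: tbl 0x2E, slot 22 ⇒ 0x34007 (P1/RW1/US1/PS0)
  lvl1: tbl 0x34, slot 15 ⇒ 0x36007 (P1/RW1/US1/PS0)
  ✓ 0x3627D  — 2 lookups
#2 VA=0x14028C7 (r,user):
  lvl0: tbl 0x2E, slot 10 ⇒ 0x37007 (P1/RW1/US1/PS0)
  lvl1: tbl 0x37, slot 2 ⇒ 0x3B003 (P1/RW1/US0/PS0)
  ✗ PROTECTION_VIOLATION  [2 reads]
#3 VA=0x34062A3 (r,user):
  lvl0: tbl 0x2E, slot 26 ⇒ 0x3C007 (P1/RW1/US1/PS0)
  lvl1: tbl 0x3C, slot 6 ⇒ 0x3E007 (P1/RW1/US1/PS0)
  ✓ 0x3E2A3  — 2 lookups
#4 VA=0x1200760 (w,user):
  lvl0: tbl 0x2E, slot 9 ⇒ 0x64004 (P0/RW0/US1/PS0)
  ✗ PAGE_NOT_PRESENT  [1 reads]
#5 VA=0x80CC95 (w,user):
  lvl0: tbl 0x2E, slot 4 ⇒ 0x40007 (P1/RW1/US1/PS0)
  lvl1: tbl 0x40, slot 12 ⇒ 0x41003 (P1/RW1/US0/PS0)
  ✗ PROTECTION_VIOLATION  [2 reads]
#6 VA=0x180D190 (r,user):
  lvl0: tbl 0x2E, slot 12 ⇒ 0x45007 (P1/RW1/US1/PS0)
  lvl1: tbl 0x45, slot 13 ⇒ 0x46003 (P1/RW1/US0/PS0)
  ✗ PROTECTION_VIOLATION  [2 reads]
#7 VA=0x3C001F0 (r,user):
  lvl0: tbl 0x2E, slot 30 ⇒ 0x3006 (P0/RW1/US1/PS0)
  ✗ PAGE_NOT_PRESENT  [1 reads]

TLB: [["0x61A", "0x32"], ["0x2C0F", "0x36"], ["0x3406", "0x3E"]]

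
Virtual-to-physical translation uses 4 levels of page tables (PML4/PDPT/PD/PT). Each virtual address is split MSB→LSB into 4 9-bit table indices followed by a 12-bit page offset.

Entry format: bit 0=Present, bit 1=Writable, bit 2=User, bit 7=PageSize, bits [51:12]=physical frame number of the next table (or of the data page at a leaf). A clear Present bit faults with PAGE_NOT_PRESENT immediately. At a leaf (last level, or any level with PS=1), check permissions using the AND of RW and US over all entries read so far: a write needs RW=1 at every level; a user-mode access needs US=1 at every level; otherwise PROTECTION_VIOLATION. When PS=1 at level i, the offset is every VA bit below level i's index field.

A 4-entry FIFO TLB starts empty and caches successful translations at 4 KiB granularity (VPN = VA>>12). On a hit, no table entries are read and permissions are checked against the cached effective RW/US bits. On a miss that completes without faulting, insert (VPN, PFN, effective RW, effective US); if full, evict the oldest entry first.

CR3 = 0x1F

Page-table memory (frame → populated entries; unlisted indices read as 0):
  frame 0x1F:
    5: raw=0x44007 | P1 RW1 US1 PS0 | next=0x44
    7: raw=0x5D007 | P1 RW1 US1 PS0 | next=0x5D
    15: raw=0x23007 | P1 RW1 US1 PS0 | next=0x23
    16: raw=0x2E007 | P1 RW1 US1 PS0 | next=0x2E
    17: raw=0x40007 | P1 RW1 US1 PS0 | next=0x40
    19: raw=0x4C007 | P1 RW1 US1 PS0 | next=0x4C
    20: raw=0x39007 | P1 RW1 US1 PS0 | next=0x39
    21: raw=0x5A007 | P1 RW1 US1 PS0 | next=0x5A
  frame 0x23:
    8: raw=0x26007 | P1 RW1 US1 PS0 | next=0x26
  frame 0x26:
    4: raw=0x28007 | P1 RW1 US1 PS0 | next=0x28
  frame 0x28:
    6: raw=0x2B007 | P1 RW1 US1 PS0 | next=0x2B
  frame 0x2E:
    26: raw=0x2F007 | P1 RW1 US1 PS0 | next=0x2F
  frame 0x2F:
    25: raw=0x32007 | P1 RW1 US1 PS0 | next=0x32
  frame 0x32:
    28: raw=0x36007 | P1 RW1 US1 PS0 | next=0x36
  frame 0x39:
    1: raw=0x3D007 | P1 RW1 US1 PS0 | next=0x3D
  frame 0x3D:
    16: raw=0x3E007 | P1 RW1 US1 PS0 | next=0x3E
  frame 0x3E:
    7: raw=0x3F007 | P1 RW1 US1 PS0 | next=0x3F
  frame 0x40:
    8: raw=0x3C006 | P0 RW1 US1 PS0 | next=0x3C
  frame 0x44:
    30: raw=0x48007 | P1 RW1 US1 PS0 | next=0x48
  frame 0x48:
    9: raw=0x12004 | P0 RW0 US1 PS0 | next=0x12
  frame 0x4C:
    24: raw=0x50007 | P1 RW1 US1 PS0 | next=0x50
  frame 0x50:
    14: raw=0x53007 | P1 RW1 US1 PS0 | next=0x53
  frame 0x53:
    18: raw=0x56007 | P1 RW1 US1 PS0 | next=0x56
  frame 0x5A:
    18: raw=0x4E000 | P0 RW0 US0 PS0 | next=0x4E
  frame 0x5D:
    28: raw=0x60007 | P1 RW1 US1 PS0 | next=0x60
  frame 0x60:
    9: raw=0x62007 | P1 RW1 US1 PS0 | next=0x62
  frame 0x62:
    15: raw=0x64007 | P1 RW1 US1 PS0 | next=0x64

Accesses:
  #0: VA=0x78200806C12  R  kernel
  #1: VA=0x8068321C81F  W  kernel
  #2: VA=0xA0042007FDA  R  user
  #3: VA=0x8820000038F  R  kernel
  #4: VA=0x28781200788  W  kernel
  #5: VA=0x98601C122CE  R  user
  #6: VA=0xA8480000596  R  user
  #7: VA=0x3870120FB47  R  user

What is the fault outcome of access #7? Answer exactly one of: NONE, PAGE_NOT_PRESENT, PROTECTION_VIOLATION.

Per-access translation:
#0 VA=0x78200806C12 (r,kernel):
  lvl0: tbl 0x1F, slot 15 ⇒ 0x23007 (P1/RW1/US1/PS0)
  lvl1: tbl 0x23, slot 8 ⇒ 0x26007 (P1/RW1/US1/PS0)
  lvl2: tbl 0x26, slot 4 ⇒ 0x28007 (P1/RW1/US1/PS0)
  lvl3: tbl 0x28, slot 6 ⇒ 0x2B007 (P1/RW1/US1/PS0)
  → PA=0x2BC12  (4 entries read)
#1 VA=0x8068321C81F (w,kernel):
  lvl0: tbl 0x1F, slot 16 ⇒ 0x2E007 (P1/RW1/US1/PS0)
  lvl1: tbl 0x2E, slot 26 ⇒ 0x2F007 (P1/RW1/US1/PS0)
  lvl2: tbl 0x2F, slot 25 ⇒ 0x32007 (P1/RW1/US1/PS0)
  lvl3: tbl 0x32, slot 28 ⇒ 0x36007 (P1/RW1/US1/PS0)
  → PA=0x3681F  (4 entries read)
#2 VA=0xA0042007FDA (r,user):
  lvl0: tbl 0x1F, slot 20 ⇒ 0x39007 (P1/RW1/US1/PS0)
  lvl1: tbl 0x39, slot 1 ⇒ 0x3D007 (P1/RW1/US1/PS0)
  lvl2: tbl 0x3D, slot 16 ⇒ 0x3E007 (P1/RW1/US1/PS0)
  lvl3: tbl 0x3E, slot 7 ⇒ 0x3F007 (P1/RW1/US1/PS0)
  → PA=0x3FFDA  (4 entries read)
#3 VA=0x8820000038F (r,kernel):
  lvl0: tbl 0x1F, slot 17 ⇒ 0x40007 (P1/RW1/US1/PS0)
  lvl1: tbl 0x40, slot 8 ⇒ 0x3C006 (P0/RW1/US1/PS0)
  ✗ PAGE_NOT_PRESENT  [2 reads]
#4 VA=0x28781200788 (w,kernel):
  lvl0: tbl 0x1F, slot 5 ⇒ 0x44007 (P1/RW1/US1/PS0)
  lvl1: tbl 0x44, slot 30 ⇒ 0x48007 (P1/RW1/US1/PS0)
  lvl2: tbl 0x48, slot 9 ⇒ 0x12004 (P0/RW0/US1/PS0)
  ✗ PAGE_NOT_PRESENT  [3 reads]
#5 VA=0x98601C122CE (r,user):
  lvl0: tbl 0x1F, slot 19 ⇒ 0x4C007 (P1/RW1/US1/PS0)
  lvl1: tbl 0x4C, slot 24 ⇒ 0x50007 (P1/RW1/US1/PS0)
  lvl2: tbl 0x50, slot 14 ⇒ 0x53007 (P1/RW1/US1/PS0)
  lvl3: tbl 0x53, slot 18 ⇒ 0x56007 (P1/RW1/US1/PS0)
  → PA=0x562CE  (4 entries read)
#6 VA=0xA8480000596 (r,user):
  lvl0: tbl 0x1F, slot 21 ⇒ 0x5A007 (P1/RW1/US1/PS0)
  lvl1: tbl 0x5A, slot 18 ⇒ 0x4E000 (P0/RW0/US0/PS0)
  ✗ PAGE_NOT_PRESENT  [2 reads]
#7 VA=0x3870120FB47 (r,user):
  lvl0: tbl 0x1F, slot 7 ⇒ 0x5D007 (P1/RW1/US1/PS0)
  lvl1: tbl 0x5D, slot 28 ⇒ 0x60007 (P1/RW1/US1/PS0)
  lvl2: tbl 0x60, slot 9 ⇒ 0x62007 (P1/RW1/US1/PS0)
  lvl3: tbl 0x62, slot 15 ⇒ 0x64007 (P1/RW1/US1/PS0)
  → PA=0x64B47  (4 entries read)

Access #7 fault: NONE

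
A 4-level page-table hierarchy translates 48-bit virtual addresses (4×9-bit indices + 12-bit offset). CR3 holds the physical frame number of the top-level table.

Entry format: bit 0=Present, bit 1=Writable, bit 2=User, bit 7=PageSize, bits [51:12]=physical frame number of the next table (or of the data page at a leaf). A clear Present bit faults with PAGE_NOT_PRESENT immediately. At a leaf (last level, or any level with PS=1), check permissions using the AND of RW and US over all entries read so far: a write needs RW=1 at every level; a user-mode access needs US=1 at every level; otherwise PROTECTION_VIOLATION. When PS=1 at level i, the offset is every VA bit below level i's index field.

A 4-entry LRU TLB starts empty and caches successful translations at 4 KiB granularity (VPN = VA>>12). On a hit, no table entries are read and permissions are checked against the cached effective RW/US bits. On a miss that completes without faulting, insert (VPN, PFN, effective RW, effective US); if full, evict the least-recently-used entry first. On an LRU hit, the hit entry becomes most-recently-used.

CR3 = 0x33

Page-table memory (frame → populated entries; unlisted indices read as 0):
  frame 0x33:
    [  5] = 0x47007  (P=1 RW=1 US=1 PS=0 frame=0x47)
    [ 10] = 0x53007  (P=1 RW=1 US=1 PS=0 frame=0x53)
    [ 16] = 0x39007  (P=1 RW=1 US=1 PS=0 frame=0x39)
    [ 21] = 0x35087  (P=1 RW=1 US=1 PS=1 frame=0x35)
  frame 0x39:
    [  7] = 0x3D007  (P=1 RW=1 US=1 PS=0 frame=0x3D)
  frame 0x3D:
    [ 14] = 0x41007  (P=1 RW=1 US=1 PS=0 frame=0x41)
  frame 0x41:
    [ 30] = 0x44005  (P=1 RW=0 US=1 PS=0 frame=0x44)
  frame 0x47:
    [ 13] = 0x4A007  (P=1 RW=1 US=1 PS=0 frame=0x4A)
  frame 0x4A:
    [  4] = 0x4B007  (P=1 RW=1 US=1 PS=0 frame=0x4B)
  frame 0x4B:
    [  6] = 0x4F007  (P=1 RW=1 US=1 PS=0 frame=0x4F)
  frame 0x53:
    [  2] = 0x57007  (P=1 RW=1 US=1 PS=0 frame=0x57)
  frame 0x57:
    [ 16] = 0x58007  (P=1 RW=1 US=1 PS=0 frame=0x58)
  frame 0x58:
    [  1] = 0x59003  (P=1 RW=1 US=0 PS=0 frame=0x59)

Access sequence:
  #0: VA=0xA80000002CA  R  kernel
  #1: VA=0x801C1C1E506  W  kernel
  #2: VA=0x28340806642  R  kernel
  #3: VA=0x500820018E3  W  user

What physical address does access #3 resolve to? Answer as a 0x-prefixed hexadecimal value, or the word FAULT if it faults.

Per-access translation:
#0 VA=0xA80000002CA (r,kernel):
  L0 @0x33[21] → 0x35087  P=1,RW=1,US=1,PS=1
  ⇒ phys 0x352CA (huge @L0)  [1 reads]
#1 VA=0x801C1C1E506 (w,kernel):
  L0 @0x33[16] → 0x39007  P=1,RW=1,US=1,PS=0
  L1 @0x39[7] → 0x3D007  P=1,RW=1,US=1,PS=0
  L2 @0x3D[14] → 0x41007  P=1,RW=1,US=1,PS=0
  L3 @0x41[30] → 0x44005  P=1,RW=0,US=1,PS=0
  ✗ PROTECTION_VIOLATION  [4 reads]
#2 VA=0x28340806642 (r,kernel):
  L0 @0x33[5] → 0x47007  P=1,RW=1,US=1,PS=0
  L1 @0x47[13] → 0x4A007  P=1,RW=1,US=1,PS=0
  L2 @0x4A[4] → 0x4B007  P=1,RW=1,US=1,PS=0
  L3 @0x4B[6] → 0x4F007  P=1,RW=1,US=1,PS=0
  ⇒ phys 0x4F642  [4 reads]
#3 VA=0x500820018E3 (w,user):
  L0 @0x33[10] → 0x53007  P=1,RW=1,US=1,PS=0
  L1 @0x53[2] → 0x57007  P=1,RW=1,US=1,PS=0
  L2 @0x57[16] → 0x58007  P=1,RW=1,US=1,PS=0
  L3 @0x58[1] → 0x59003  P=1,RW=1,US=0,PS=0
  ✗ PROTECTION_VIOLATION  [4 reads]

Access #3 PA: FAULT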